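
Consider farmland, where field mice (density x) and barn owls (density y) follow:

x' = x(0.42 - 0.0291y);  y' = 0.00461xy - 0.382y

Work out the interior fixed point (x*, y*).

x* ≈ 82.9, y* ≈ 14.4

Set dy/dt = 0 with y > 0: 0.00461x - 0.382 = 0, so x* = 0.382/0.00461 = 82.9.
Set dx/dt = 0 with x > 0: 0.42 - 0.0291y = 0, so y* = 0.42/0.0291 = 14.4.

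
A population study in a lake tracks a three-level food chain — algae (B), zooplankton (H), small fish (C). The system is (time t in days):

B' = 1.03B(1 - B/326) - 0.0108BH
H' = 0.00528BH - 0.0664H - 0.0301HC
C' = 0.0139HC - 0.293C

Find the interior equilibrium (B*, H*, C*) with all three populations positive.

From dC/dt = 0: 0.0139H* = 0.293, so H* = 21.1.
From dB/dt = 0: 1.03(1 - B*/326) = 0.0108·21.1, giving B* = 326·(1 - 0.221) = 254.
From dH/dt = 0: 0.00528·254 - 0.0664 = 0.0301C*, so C* = 1.27/0.0301 = 42.3.

B* ≈ 254, H* ≈ 21.1, C* ≈ 42.3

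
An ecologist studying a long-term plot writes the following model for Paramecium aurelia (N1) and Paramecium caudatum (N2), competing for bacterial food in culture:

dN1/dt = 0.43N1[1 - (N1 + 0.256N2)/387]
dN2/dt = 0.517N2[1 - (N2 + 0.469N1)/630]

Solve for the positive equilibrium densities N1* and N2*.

N1* ≈ 257, N2* ≈ 510

Setting both brackets to zero gives the nullclines N1 + 0.256N2 = 387 and 0.469N1 + N2 = 630.
Substituting N2 = 630 - 0.469N1 into the first: N1(1 - 0.256·0.469) = 387 - 0.256·630.
So N1* = 226/0.88 = 257, and then N2* = 630 - 0.469·257 = 510.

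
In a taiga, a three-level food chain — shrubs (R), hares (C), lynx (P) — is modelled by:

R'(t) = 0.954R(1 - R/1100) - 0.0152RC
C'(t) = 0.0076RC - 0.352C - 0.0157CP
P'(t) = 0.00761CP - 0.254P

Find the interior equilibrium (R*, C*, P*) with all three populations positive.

R* ≈ 515, C* ≈ 33.4, P* ≈ 227

From dP/dt = 0: 0.00761C* = 0.254, so C* = 33.4.
From dR/dt = 0: 0.954(1 - R*/1100) = 0.0152·33.4, giving R* = 1100·(1 - 0.532) = 515.
From dC/dt = 0: 0.0076·515 - 0.352 = 0.0157P*, so P* = 3.56/0.0157 = 227.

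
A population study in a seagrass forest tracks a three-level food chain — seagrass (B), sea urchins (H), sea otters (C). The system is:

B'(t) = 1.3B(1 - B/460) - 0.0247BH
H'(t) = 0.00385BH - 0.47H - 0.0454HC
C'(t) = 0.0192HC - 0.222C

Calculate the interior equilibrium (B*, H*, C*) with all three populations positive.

From dC/dt = 0: 0.0192H* = 0.222, so H* = 11.6.
From dB/dt = 0: 1.3(1 - B*/460) = 0.0247·11.6, giving B* = 460·(1 - 0.22) = 359.
From dH/dt = 0: 0.00385·359 - 0.47 = 0.0454C*, so C* = 0.912/0.0454 = 20.1.

B* ≈ 359, H* ≈ 11.6, C* ≈ 20.1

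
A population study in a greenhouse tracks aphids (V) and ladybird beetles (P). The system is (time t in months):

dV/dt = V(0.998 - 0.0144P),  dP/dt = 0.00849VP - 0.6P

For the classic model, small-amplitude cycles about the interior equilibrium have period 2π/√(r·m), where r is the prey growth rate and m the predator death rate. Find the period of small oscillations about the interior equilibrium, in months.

Here r = 0.998 and m = 0.6, so r·m = 0.599.
ω = √0.599 = 0.774 per month, hence T = 2π/ω ≈ 8.12 months.

T ≈ 8.12 months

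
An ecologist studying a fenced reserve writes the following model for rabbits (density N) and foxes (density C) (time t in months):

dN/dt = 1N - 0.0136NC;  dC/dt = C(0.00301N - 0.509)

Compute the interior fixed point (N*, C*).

N* ≈ 169, C* ≈ 73.5

Set dC/dt = 0 with C > 0: 0.00301N - 0.509 = 0, so N* = 0.509/0.00301 = 169.
Set dN/dt = 0 with N > 0: 1 - 0.0136C = 0, so C* = 1/0.0136 = 73.5.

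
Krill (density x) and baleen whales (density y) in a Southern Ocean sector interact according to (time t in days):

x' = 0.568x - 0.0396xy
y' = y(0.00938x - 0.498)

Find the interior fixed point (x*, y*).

Set dy/dt = 0 with y > 0: 0.00938x - 0.498 = 0, so x* = 0.498/0.00938 = 53.1.
Set dx/dt = 0 with x > 0: 0.568 - 0.0396y = 0, so y* = 0.568/0.0396 = 14.3.

x* ≈ 53.1, y* ≈ 14.3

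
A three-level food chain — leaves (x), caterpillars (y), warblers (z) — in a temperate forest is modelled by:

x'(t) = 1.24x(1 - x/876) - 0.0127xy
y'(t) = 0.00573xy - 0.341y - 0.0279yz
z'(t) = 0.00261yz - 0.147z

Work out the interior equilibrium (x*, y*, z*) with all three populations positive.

x* ≈ 371, y* ≈ 56.3, z* ≈ 63.9

From dz/dt = 0: 0.00261y* = 0.147, so y* = 56.3.
From dx/dt = 0: 1.24(1 - x*/876) = 0.0127·56.3, giving x* = 876·(1 - 0.577) = 371.
From dy/dt = 0: 0.00573·371 - 0.341 = 0.0279z*, so z* = 1.78/0.0279 = 63.9.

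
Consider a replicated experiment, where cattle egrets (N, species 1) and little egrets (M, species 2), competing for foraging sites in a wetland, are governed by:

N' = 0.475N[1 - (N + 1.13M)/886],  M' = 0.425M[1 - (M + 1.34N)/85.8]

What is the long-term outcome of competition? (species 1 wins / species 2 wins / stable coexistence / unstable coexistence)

species 1 excludes species 2

Compare the nullcline intercepts: K1/α12 = 886/1.13 = 784 > K2 = 85.8; K2/α21 = 85.8/1.34 = 64 < K1 = 886.
Since the inequalities point opposite ways, species 1 can invade but species 2 cannot.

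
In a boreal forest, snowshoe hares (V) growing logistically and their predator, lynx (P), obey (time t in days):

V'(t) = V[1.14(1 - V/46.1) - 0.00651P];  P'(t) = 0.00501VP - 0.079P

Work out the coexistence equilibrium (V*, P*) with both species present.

From dP/dt = 0 with P > 0: 0.00501V* = 0.079, so V* = 15.8.
Substitute into dV/dt = 0: 1.14(1 - 15.8/46.1) = 0.00651P*.
The bracket is 0.658, giving P* = 0.75/0.00651 = 115.

V* ≈ 15.8, P* ≈ 115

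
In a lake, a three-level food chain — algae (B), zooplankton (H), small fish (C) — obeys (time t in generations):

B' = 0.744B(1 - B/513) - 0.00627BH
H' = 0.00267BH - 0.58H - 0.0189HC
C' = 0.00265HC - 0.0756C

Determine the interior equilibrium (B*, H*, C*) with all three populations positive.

B* ≈ 390, H* ≈ 28.5, C* ≈ 24.4

From dC/dt = 0: 0.00265H* = 0.0756, so H* = 28.5.
From dB/dt = 0: 0.744(1 - B*/513) = 0.00627·28.5, giving B* = 513·(1 - 0.24) = 390.
From dH/dt = 0: 0.00267·390 - 0.58 = 0.0189C*, so C* = 0.46/0.0189 = 24.4.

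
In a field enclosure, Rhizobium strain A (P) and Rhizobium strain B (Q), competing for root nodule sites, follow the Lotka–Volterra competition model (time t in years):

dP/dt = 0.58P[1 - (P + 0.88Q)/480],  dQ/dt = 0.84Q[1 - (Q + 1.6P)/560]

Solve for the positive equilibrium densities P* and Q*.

Setting both brackets to zero gives the nullclines P + 0.88Q = 480 and 1.6P + Q = 560.
Substituting Q = 560 - 1.6P into the first: P(1 - 0.88·1.6) = 480 - 0.88·560.
So P* = -12.8/-0.408 = 31.4, and then Q* = 560 - 1.6·31.4 = 510.

P* ≈ 31.4, Q* ≈ 510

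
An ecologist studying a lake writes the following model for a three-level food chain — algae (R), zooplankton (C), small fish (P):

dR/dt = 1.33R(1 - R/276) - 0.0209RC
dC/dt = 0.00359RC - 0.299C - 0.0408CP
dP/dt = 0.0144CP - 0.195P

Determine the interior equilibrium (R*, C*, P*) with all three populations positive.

R* ≈ 217, C* ≈ 13.5, P* ≈ 11.8

From dP/dt = 0: 0.0144C* = 0.195, so C* = 13.5.
From dR/dt = 0: 1.33(1 - R*/276) = 0.0209·13.5, giving R* = 276·(1 - 0.213) = 217.
From dC/dt = 0: 0.00359·217 - 0.299 = 0.0408P*, so P* = 0.481/0.0408 = 11.8.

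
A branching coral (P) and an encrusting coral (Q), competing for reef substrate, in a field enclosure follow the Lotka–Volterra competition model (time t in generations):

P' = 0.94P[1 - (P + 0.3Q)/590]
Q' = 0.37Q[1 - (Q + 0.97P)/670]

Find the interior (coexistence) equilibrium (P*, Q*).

Setting both brackets to zero gives the nullclines P + 0.3Q = 590 and 0.97P + Q = 670.
Substituting Q = 670 - 0.97P into the first: P(1 - 0.3·0.97) = 590 - 0.3·670.
So P* = 389/0.709 = 549, and then Q* = 670 - 0.97·549 = 138.

P* ≈ 549, Q* ≈ 138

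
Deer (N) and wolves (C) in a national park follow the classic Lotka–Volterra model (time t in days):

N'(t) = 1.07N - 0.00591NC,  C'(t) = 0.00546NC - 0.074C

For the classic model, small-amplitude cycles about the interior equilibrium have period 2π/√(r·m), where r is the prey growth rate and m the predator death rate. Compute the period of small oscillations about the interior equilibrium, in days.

Here r = 1.07 and m = 0.074, so r·m = 0.0792.
ω = √0.0792 = 0.281 per day, hence T = 2π/ω ≈ 22.3 days.

T ≈ 22.3 days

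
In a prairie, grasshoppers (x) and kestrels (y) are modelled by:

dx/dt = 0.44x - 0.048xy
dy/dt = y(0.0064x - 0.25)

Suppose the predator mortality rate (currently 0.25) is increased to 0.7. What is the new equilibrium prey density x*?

x* ≈ 109

At the interior fixed point, setting dy/dt = 0 with y > 0 fixes x* = (predator death rate)/(xy coefficient) — independent of the other coefficients.
With the change, x* = 0.7/0.0064 = 109; it rises from 39.1.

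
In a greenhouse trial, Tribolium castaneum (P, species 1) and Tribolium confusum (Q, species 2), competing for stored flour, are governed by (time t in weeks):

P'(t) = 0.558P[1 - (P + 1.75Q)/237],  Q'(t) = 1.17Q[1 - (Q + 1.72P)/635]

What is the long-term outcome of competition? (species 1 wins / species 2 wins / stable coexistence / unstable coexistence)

Compare the nullcline intercepts: K1/α12 = 237/1.75 = 135 < K2 = 635; K2/α21 = 635/1.72 = 369 > K1 = 237.
Since the inequalities point opposite ways, species 2 can invade but species 1 cannot.

species 2 excludes species 1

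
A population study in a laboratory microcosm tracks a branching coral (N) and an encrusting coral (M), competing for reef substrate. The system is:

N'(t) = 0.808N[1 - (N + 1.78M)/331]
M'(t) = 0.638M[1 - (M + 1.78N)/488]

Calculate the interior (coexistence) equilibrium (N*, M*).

N* ≈ 248, M* ≈ 46.7

Setting both brackets to zero gives the nullclines N + 1.78M = 331 and 1.78N + M = 488.
Substituting M = 488 - 1.78N into the first: N(1 - 1.78·1.78) = 331 - 1.78·488.
So N* = -538/-2.17 = 248, and then M* = 488 - 1.78·248 = 46.7.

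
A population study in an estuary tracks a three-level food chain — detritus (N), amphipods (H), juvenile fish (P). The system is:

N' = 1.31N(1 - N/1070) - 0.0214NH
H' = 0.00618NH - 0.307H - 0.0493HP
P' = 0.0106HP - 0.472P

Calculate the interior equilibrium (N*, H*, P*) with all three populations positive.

N* ≈ 292, H* ≈ 44.5, P* ≈ 30.3

From dP/dt = 0: 0.0106H* = 0.472, so H* = 44.5.
From dN/dt = 0: 1.31(1 - N*/1070) = 0.0214·44.5, giving N* = 1070·(1 - 0.727) = 292.
From dH/dt = 0: 0.00618·292 - 0.307 = 0.0493P*, so P* = 1.5/0.0493 = 30.3.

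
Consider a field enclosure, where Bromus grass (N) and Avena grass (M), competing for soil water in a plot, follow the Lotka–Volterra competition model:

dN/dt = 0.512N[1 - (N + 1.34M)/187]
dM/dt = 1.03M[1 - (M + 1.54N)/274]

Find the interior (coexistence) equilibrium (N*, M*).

Setting both brackets to zero gives the nullclines N + 1.34M = 187 and 1.54N + M = 274.
Substituting M = 274 - 1.54N into the first: N(1 - 1.34·1.54) = 187 - 1.34·274.
So N* = -180/-1.06 = 169, and then M* = 274 - 1.54·169 = 13.1.

N* ≈ 169, M* ≈ 13.1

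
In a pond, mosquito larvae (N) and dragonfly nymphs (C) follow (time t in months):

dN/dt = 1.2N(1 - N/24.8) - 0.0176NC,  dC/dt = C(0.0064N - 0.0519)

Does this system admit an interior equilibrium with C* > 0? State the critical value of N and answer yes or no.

The predator equation gives dC/dt > 0 only when N > 0.0519/0.0064 = 8.11.
Without the predator, N → K = 24.8. Since 24.8 > 8.11, the predator can invade and persist.

Threshold N = 8.11; K > 8.11, so yes, the predator persists.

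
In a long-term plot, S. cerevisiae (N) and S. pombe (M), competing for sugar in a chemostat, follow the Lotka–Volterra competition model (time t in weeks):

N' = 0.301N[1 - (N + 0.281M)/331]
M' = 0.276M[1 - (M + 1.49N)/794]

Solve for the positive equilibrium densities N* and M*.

Setting both brackets to zero gives the nullclines N + 0.281M = 331 and 1.49N + M = 794.
Substituting M = 794 - 1.49N into the first: N(1 - 0.281·1.49) = 331 - 0.281·794.
So N* = 108/0.581 = 186, and then M* = 794 - 1.49·186 = 517.

N* ≈ 186, M* ≈ 517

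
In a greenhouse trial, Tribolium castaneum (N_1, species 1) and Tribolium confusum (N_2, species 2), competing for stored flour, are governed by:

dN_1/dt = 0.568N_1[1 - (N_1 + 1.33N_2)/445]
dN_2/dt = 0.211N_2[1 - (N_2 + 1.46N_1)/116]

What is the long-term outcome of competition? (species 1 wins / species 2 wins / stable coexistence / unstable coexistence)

species 1 excludes species 2

Compare the nullcline intercepts: K1/α12 = 445/1.33 = 335 > K2 = 116; K2/α21 = 116/1.46 = 79.5 < K1 = 445.
Since the inequalities point opposite ways, species 1 can invade but species 2 cannot.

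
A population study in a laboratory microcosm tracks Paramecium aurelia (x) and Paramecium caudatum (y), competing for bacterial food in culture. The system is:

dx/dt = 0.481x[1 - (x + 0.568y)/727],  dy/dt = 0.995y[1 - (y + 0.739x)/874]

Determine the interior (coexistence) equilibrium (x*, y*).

x* ≈ 397, y* ≈ 580

Setting both brackets to zero gives the nullclines x + 0.568y = 727 and 0.739x + y = 874.
Substituting y = 874 - 0.739x into the first: x(1 - 0.568·0.739) = 727 - 0.568·874.
So x* = 231/0.58 = 397, and then y* = 874 - 0.739·397 = 580.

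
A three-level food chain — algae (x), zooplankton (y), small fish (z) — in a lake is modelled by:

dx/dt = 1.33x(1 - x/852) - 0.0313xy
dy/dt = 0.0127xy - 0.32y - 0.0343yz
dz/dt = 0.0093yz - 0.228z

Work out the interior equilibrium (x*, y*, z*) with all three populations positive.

x* ≈ 360, y* ≈ 24.5, z* ≈ 124

From dz/dt = 0: 0.0093y* = 0.228, so y* = 24.5.
From dx/dt = 0: 1.33(1 - x*/852) = 0.0313·24.5, giving x* = 852·(1 - 0.577) = 360.
From dy/dt = 0: 0.0127·360 - 0.32 = 0.0343z*, so z* = 4.26/0.0343 = 124.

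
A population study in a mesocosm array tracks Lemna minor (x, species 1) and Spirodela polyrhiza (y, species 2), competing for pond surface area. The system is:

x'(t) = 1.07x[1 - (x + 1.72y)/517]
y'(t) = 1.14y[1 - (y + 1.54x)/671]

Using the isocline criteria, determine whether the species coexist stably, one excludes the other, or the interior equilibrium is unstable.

Compare the nullcline intercepts: K1/α12 = 517/1.72 = 301 < K2 = 671; K2/α21 = 671/1.54 = 436 < K1 = 517.
Since both are reversed, neither can invade when rare; the interior point is a saddle.

unstable coexistence (outcome depends on initial conditions)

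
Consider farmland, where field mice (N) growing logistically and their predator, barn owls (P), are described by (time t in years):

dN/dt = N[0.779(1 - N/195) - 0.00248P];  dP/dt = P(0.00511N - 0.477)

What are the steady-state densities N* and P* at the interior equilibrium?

N* ≈ 93.3, P* ≈ 164

From dP/dt = 0 with P > 0: 0.00511N* = 0.477, so N* = 93.3.
Substitute into dN/dt = 0: 0.779(1 - 93.3/195) = 0.00248P*.
The bracket is 0.521, giving P* = 0.406/0.00248 = 164.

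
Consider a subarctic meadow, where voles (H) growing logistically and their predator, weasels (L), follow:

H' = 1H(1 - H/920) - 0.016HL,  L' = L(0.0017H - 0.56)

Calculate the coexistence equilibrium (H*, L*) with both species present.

H* ≈ 329, L* ≈ 40.1

From dL/dt = 0 with L > 0: 0.0017H* = 0.56, so H* = 329.
Substitute into dH/dt = 0: 1(1 - 329/920) = 0.016L*.
The bracket is 0.642, giving L* = 0.642/0.016 = 40.1.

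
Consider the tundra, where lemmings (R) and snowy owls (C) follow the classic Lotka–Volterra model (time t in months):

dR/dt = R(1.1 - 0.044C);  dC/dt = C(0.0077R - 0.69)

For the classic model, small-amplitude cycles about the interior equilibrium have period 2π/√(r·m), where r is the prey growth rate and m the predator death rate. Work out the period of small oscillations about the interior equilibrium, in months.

Here r = 1.1 and m = 0.69, so r·m = 0.759.
ω = √0.759 = 0.871 per month, hence T = 2π/ω ≈ 7.21 months.

T ≈ 7.21 months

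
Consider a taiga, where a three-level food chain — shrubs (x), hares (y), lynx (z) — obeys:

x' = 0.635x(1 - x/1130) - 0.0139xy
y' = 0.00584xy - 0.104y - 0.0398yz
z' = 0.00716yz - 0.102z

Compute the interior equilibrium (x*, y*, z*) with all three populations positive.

x* ≈ 778, y* ≈ 14.2, z* ≈ 111

From dz/dt = 0: 0.00716y* = 0.102, so y* = 14.2.
From dx/dt = 0: 0.635(1 - x*/1130) = 0.0139·14.2, giving x* = 1130·(1 - 0.312) = 778.
From dy/dt = 0: 0.00584·778 - 0.104 = 0.0398z*, so z* = 4.44/0.0398 = 111.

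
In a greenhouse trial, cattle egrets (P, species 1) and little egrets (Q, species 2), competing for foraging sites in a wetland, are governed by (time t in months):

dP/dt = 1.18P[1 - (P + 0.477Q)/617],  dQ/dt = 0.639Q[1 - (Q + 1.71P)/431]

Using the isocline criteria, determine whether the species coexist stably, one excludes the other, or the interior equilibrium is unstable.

species 1 excludes species 2

Compare the nullcline intercepts: K1/α12 = 617/0.477 = 1290 > K2 = 431; K2/α21 = 431/1.71 = 252 < K1 = 617.
Since the inequalities point opposite ways, species 1 can invade but species 2 cannot.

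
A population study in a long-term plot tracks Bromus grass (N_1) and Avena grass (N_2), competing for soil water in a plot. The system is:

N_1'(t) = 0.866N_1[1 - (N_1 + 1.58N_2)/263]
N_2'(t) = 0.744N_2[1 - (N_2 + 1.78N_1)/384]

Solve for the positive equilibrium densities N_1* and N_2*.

Setting both brackets to zero gives the nullclines N_1 + 1.58N_2 = 263 and 1.78N_1 + N_2 = 384.
Substituting N_2 = 384 - 1.78N_1 into the first: N_1(1 - 1.58·1.78) = 263 - 1.58·384.
So N_1* = -344/-1.81 = 190, and then N_2* = 384 - 1.78·190 = 46.4.

N_1* ≈ 190, N_2* ≈ 46.4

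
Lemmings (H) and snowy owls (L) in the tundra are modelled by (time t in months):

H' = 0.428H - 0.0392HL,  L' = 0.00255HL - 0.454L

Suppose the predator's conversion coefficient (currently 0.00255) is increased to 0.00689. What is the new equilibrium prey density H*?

H* ≈ 65.9

At the interior fixed point, setting dL/dt = 0 with L > 0 fixes H* = (predator death rate)/(HL coefficient) — independent of the other coefficients.
With the change, H* = 0.454/0.00689 = 65.9; it falls from 178.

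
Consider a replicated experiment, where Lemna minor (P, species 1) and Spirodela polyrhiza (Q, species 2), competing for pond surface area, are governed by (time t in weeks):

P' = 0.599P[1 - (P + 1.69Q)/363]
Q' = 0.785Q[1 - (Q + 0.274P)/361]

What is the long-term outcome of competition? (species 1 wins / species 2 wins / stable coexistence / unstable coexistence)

species 2 excludes species 1

Compare the nullcline intercepts: K1/α12 = 363/1.69 = 215 < K2 = 361; K2/α21 = 361/0.274 = 1320 > K1 = 363.
Since the inequalities point opposite ways, species 2 can invade but species 1 cannot.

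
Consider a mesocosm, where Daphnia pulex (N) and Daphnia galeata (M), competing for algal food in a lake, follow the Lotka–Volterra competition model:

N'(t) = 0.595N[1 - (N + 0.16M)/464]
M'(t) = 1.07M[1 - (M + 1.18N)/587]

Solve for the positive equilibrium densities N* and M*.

Setting both brackets to zero gives the nullclines N + 0.16M = 464 and 1.18N + M = 587.
Substituting M = 587 - 1.18N into the first: N(1 - 0.16·1.18) = 464 - 0.16·587.
So N* = 370/0.811 = 456, and then M* = 587 - 1.18·456 = 48.7.

N* ≈ 456, M* ≈ 48.7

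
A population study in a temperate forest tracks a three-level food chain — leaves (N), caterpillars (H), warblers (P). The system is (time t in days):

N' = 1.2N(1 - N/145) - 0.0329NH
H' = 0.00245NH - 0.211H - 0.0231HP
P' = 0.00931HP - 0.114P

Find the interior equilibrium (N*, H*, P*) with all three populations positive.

N* ≈ 96.3, H* ≈ 12.2, P* ≈ 1.08

From dP/dt = 0: 0.00931H* = 0.114, so H* = 12.2.
From dN/dt = 0: 1.2(1 - N*/145) = 0.0329·12.2, giving N* = 145·(1 - 0.336) = 96.3.
From dH/dt = 0: 0.00245·96.3 - 0.211 = 0.0231P*, so P* = 0.025/0.0231 = 1.08.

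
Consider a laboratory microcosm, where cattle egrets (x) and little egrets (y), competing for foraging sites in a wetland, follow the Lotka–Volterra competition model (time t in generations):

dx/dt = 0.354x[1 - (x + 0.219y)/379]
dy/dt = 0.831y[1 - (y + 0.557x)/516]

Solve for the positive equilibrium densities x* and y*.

x* ≈ 303, y* ≈ 347

Setting both brackets to zero gives the nullclines x + 0.219y = 379 and 0.557x + y = 516.
Substituting y = 516 - 0.557x into the first: x(1 - 0.219·0.557) = 379 - 0.219·516.
So x* = 266/0.878 = 303, and then y* = 516 - 0.557·303 = 347.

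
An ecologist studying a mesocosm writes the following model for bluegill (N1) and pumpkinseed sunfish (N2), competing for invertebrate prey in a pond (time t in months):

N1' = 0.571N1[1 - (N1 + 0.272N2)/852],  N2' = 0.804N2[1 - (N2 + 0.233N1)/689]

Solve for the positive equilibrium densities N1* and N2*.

N1* ≈ 710, N2* ≈ 524

Setting both brackets to zero gives the nullclines N1 + 0.272N2 = 852 and 0.233N1 + N2 = 689.
Substituting N2 = 689 - 0.233N1 into the first: N1(1 - 0.272·0.233) = 852 - 0.272·689.
So N1* = 665/0.937 = 710, and then N2* = 689 - 0.233·710 = 524.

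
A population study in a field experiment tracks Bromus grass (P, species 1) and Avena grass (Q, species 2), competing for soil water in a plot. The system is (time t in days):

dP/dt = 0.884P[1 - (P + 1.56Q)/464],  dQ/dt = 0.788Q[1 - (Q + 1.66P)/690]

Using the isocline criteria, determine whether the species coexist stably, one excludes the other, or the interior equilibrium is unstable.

Compare the nullcline intercepts: K1/α12 = 464/1.56 = 297 < K2 = 690; K2/α21 = 690/1.66 = 416 < K1 = 464.
Since both are reversed, neither can invade when rare; the interior point is a saddle.

unstable coexistence (outcome depends on initial conditions)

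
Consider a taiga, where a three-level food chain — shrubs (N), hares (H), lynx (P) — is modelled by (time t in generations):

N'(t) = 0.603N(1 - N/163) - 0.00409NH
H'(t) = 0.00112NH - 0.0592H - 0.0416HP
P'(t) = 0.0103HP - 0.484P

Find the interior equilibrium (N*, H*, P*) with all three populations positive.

N* ≈ 111, H* ≈ 47, P* ≈ 1.57

From dP/dt = 0: 0.0103H* = 0.484, so H* = 47.
From dN/dt = 0: 0.603(1 - N*/163) = 0.00409·47, giving N* = 163·(1 - 0.319) = 111.
From dH/dt = 0: 0.00112·111 - 0.0592 = 0.0416P*, so P* = 0.0652/0.0416 = 1.57.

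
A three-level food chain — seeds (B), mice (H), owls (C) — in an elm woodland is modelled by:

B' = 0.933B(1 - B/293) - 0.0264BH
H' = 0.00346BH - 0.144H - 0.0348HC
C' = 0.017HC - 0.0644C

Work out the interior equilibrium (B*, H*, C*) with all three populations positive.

B* ≈ 262, H* ≈ 3.79, C* ≈ 21.9

From dC/dt = 0: 0.017H* = 0.0644, so H* = 3.79.
From dB/dt = 0: 0.933(1 - B*/293) = 0.0264·3.79, giving B* = 293·(1 - 0.107) = 262.
From dH/dt = 0: 0.00346·262 - 0.144 = 0.0348C*, so C* = 0.761/0.0348 = 21.9.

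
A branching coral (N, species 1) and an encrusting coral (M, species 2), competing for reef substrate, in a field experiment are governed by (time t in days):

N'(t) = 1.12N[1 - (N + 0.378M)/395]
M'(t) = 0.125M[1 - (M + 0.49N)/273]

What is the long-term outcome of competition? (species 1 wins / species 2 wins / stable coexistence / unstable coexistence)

Compare the nullcline intercepts: K1/α12 = 395/0.378 = 1040 > K2 = 273; K2/α21 = 273/0.49 = 557 > K1 = 395.
Since both inequalities hold, each species can invade when rare, so the interior equilibrium is stable.

stable coexistence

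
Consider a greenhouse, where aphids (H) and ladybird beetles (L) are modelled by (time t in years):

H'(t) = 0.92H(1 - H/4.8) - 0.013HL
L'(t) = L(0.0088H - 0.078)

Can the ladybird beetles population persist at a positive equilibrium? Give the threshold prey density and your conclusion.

Threshold H = 8.86; K < 8.86, so no, the predator goes extinct.

The predator equation gives dL/dt > 0 only when H > 0.078/0.0088 = 8.86.
Without the predator, H → K = 4.8. Since 4.8 < 8.86, the predator cannot invade.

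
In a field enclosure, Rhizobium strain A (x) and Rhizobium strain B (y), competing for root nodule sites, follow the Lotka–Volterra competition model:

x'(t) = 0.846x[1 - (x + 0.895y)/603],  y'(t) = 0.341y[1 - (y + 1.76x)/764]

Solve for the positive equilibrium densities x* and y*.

Setting both brackets to zero gives the nullclines x + 0.895y = 603 and 1.76x + y = 764.
Substituting y = 764 - 1.76x into the first: x(1 - 0.895·1.76) = 603 - 0.895·764.
So x* = -80.8/-0.575 = 140, and then y* = 764 - 1.76·140 = 517.

x* ≈ 140, y* ≈ 517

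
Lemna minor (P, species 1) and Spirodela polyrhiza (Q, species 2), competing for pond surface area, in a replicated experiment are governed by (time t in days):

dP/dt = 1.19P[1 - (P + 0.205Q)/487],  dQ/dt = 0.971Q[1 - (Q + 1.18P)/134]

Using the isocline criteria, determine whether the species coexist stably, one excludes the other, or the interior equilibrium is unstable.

Compare the nullcline intercepts: K1/α12 = 487/0.205 = 2380 > K2 = 134; K2/α21 = 134/1.18 = 114 < K1 = 487.
Since the inequalities point opposite ways, species 1 can invade but species 2 cannot.

species 1 excludes species 2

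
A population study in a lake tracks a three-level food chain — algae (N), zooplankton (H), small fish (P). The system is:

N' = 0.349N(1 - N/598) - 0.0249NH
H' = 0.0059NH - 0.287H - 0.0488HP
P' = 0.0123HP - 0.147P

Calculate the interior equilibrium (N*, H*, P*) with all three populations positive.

From dP/dt = 0: 0.0123H* = 0.147, so H* = 12.
From dN/dt = 0: 0.349(1 - N*/598) = 0.0249·12, giving N* = 598·(1 - 0.853) = 88.1.
From dH/dt = 0: 0.0059·88.1 - 0.287 = 0.0488P*, so P* = 0.233/0.0488 = 4.77.

N* ≈ 88.1, H* ≈ 12, P* ≈ 4.77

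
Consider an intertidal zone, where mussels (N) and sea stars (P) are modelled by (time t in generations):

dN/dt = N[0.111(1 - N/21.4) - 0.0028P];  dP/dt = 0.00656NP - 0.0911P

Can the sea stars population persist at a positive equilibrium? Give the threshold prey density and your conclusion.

Threshold N = 13.9; K > 13.9, so yes, the predator persists.

The predator equation gives dP/dt > 0 only when N > 0.0911/0.00656 = 13.9.
Without the predator, N → K = 21.4. Since 21.4 > 13.9, the predator can invade and persist.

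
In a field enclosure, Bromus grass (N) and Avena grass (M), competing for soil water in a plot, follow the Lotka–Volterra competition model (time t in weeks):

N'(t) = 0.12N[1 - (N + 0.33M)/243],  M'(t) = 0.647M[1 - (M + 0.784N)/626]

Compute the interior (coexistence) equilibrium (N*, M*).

Setting both brackets to zero gives the nullclines N + 0.33M = 243 and 0.784N + M = 626.
Substituting M = 626 - 0.784N into the first: N(1 - 0.33·0.784) = 243 - 0.33·626.
So N* = 36.4/0.741 = 49.1, and then M* = 626 - 0.784·49.1 = 587.

N* ≈ 49.1, M* ≈ 587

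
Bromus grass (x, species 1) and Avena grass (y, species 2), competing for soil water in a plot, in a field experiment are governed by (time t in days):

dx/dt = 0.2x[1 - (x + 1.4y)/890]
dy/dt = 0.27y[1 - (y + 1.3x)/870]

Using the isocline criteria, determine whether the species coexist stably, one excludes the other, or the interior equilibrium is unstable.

Compare the nullcline intercepts: K1/α12 = 890/1.4 = 636 < K2 = 870; K2/α21 = 870/1.3 = 669 < K1 = 890.
Since both are reversed, neither can invade when rare; the interior point is a saddle.

unstable coexistence (outcome depends on initial conditions)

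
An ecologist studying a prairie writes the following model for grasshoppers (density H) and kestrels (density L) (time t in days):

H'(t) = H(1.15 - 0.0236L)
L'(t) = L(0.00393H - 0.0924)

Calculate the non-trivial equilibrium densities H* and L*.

H* ≈ 23.5, L* ≈ 48.7

Set dL/dt = 0 with L > 0: 0.00393H - 0.0924 = 0, so H* = 0.0924/0.00393 = 23.5.
Set dH/dt = 0 with H > 0: 1.15 - 0.0236L = 0, so L* = 1.15/0.0236 = 48.7.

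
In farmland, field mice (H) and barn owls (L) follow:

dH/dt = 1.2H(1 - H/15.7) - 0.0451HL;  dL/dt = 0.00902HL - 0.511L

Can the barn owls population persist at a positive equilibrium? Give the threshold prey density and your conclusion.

The predator equation gives dL/dt > 0 only when H > 0.511/0.00902 = 56.7.
Without the predator, H → K = 15.7. Since 15.7 < 56.7, the predator cannot invade.

Threshold H = 56.7; K < 56.7, so no, the predator goes extinct.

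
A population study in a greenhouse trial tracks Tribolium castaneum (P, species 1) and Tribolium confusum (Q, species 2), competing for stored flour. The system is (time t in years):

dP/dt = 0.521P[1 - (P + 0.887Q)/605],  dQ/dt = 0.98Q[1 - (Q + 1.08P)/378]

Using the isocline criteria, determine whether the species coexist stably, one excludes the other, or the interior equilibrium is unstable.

species 1 excludes species 2

Compare the nullcline intercepts: K1/α12 = 605/0.887 = 682 > K2 = 378; K2/α21 = 378/1.08 = 350 < K1 = 605.
Since the inequalities point opposite ways, species 1 can invade but species 2 cannot.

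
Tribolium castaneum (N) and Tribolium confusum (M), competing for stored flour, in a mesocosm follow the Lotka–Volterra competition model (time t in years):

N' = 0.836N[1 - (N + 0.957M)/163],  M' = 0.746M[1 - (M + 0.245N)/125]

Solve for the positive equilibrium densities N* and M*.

Setting both brackets to zero gives the nullclines N + 0.957M = 163 and 0.245N + M = 125.
Substituting M = 125 - 0.245N into the first: N(1 - 0.957·0.245) = 163 - 0.957·125.
So N* = 43.4/0.766 = 56.7, and then M* = 125 - 0.245·56.7 = 111.

N* ≈ 56.7, M* ≈ 111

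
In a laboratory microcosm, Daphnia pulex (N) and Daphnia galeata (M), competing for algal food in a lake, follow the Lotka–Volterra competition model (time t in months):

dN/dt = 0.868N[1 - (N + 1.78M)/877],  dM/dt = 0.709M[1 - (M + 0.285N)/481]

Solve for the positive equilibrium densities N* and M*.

N* ≈ 42.3, M* ≈ 469

Setting both brackets to zero gives the nullclines N + 1.78M = 877 and 0.285N + M = 481.
Substituting M = 481 - 0.285N into the first: N(1 - 1.78·0.285) = 877 - 1.78·481.
So N* = 20.8/0.493 = 42.3, and then M* = 481 - 0.285·42.3 = 469.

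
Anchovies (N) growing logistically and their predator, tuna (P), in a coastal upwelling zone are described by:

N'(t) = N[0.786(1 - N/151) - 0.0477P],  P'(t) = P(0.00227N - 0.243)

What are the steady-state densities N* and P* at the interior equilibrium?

N* ≈ 107, P* ≈ 4.8

From dP/dt = 0 with P > 0: 0.00227N* = 0.243, so N* = 107.
Substitute into dN/dt = 0: 0.786(1 - 107/151) = 0.0477P*.
The bracket is 0.291, giving P* = 0.229/0.0477 = 4.8.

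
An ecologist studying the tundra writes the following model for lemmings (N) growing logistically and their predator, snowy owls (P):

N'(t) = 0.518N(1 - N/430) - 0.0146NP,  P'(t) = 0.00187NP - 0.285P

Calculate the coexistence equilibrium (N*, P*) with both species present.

From dP/dt = 0 with P > 0: 0.00187N* = 0.285, so N* = 152.
Substitute into dN/dt = 0: 0.518(1 - 152/430) = 0.0146P*.
The bracket is 0.646, giving P* = 0.334/0.0146 = 22.9.

N* ≈ 152, P* ≈ 22.9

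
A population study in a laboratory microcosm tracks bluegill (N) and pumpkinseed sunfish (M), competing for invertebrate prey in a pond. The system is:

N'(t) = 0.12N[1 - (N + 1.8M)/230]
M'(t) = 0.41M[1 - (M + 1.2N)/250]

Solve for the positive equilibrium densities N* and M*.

N* ≈ 190, M* ≈ 22.4

Setting both brackets to zero gives the nullclines N + 1.8M = 230 and 1.2N + M = 250.
Substituting M = 250 - 1.2N into the first: N(1 - 1.8·1.2) = 230 - 1.8·250.
So N* = -220/-1.16 = 190, and then M* = 250 - 1.2·190 = 22.4.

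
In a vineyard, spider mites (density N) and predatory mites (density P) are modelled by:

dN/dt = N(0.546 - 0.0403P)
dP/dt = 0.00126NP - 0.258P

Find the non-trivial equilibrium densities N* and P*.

N* ≈ 205, P* ≈ 13.5

Set dP/dt = 0 with P > 0: 0.00126N - 0.258 = 0, so N* = 0.258/0.00126 = 205.
Set dN/dt = 0 with N > 0: 0.546 - 0.0403P = 0, so P* = 0.546/0.0403 = 13.5.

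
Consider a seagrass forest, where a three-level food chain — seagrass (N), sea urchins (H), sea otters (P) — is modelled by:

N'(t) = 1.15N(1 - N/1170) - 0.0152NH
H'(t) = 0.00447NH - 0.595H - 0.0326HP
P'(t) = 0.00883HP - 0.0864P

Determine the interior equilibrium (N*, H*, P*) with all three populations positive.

N* ≈ 1020, H* ≈ 9.78, P* ≈ 121

From dP/dt = 0: 0.00883H* = 0.0864, so H* = 9.78.
From dN/dt = 0: 1.15(1 - N*/1170) = 0.0152·9.78, giving N* = 1170·(1 - 0.129) = 1020.
From dH/dt = 0: 0.00447·1020 - 0.595 = 0.0326P*, so P* = 3.96/0.0326 = 121.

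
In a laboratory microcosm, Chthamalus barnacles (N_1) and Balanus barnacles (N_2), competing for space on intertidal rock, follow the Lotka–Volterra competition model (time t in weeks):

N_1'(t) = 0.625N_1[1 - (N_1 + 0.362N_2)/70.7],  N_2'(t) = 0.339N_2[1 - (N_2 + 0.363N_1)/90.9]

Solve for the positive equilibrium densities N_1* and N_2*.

N_1* ≈ 43.5, N_2* ≈ 75.1

Setting both brackets to zero gives the nullclines N_1 + 0.362N_2 = 70.7 and 0.363N_1 + N_2 = 90.9.
Substituting N_2 = 90.9 - 0.363N_1 into the first: N_1(1 - 0.362·0.363) = 70.7 - 0.362·90.9.
So N_1* = 37.8/0.869 = 43.5, and then N_2* = 90.9 - 0.363·43.5 = 75.1.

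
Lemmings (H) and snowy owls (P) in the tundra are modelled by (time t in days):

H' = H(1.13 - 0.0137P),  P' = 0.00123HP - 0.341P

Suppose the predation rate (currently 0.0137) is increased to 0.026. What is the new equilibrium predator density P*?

At the interior fixed point, setting dH/dt = 0 with H > 0 fixes P* = (prey growth rate)/(HP coefficient) — independent of the other coefficients.
With the change, P* = 1.13/0.026 = 43.5; it falls from 82.5.

P* ≈ 43.5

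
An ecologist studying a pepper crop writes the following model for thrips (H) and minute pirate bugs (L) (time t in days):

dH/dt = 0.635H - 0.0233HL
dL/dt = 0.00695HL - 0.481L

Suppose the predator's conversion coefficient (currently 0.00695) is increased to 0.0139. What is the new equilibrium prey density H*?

At the interior fixed point, setting dL/dt = 0 with L > 0 fixes H* = (predator death rate)/(HL coefficient) — independent of the other coefficients.
With the change, H* = 0.481/0.0139 = 34.6; it falls from 69.2.

H* ≈ 34.6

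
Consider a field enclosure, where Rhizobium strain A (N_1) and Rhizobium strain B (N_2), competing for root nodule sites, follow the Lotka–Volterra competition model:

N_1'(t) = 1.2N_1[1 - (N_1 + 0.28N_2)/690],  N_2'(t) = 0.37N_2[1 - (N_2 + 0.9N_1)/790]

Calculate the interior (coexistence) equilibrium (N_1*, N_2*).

N_1* ≈ 627, N_2* ≈ 226

Setting both brackets to zero gives the nullclines N_1 + 0.28N_2 = 690 and 0.9N_1 + N_2 = 790.
Substituting N_2 = 790 - 0.9N_1 into the first: N_1(1 - 0.28·0.9) = 690 - 0.28·790.
So N_1* = 469/0.748 = 627, and then N_2* = 790 - 0.9·627 = 226.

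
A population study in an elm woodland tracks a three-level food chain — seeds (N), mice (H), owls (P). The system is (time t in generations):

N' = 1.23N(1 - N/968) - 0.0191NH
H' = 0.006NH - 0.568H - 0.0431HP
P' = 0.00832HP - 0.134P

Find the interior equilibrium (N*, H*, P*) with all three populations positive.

N* ≈ 726, H* ≈ 16.1, P* ≈ 87.9

From dP/dt = 0: 0.00832H* = 0.134, so H* = 16.1.
From dN/dt = 0: 1.23(1 - N*/968) = 0.0191·16.1, giving N* = 968·(1 - 0.25) = 726.
From dH/dt = 0: 0.006·726 - 0.568 = 0.0431P*, so P* = 3.79/0.0431 = 87.9.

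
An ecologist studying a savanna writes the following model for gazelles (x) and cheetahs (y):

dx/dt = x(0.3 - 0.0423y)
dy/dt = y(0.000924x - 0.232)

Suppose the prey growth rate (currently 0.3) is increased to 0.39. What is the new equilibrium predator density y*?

At the interior fixed point, setting dx/dt = 0 with x > 0 fixes y* = (prey growth rate)/(xy coefficient) — independent of the other coefficients.
With the change, y* = 0.39/0.0423 = 9.22; it rises from 7.09.

y* ≈ 9.22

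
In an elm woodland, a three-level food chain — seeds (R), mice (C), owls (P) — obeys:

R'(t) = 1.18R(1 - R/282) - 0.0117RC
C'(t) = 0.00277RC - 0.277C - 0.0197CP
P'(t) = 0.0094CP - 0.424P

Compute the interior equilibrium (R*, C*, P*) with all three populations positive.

R* ≈ 156, C* ≈ 45.1, P* ≈ 7.86

From dP/dt = 0: 0.0094C* = 0.424, so C* = 45.1.
From dR/dt = 0: 1.18(1 - R*/282) = 0.0117·45.1, giving R* = 282·(1 - 0.447) = 156.
From dC/dt = 0: 0.00277·156 - 0.277 = 0.0197P*, so P* = 0.155/0.0197 = 7.86.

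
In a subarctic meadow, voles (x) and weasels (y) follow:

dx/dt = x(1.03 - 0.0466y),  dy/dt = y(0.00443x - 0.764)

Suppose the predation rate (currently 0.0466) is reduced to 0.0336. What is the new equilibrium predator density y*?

At the interior fixed point, setting dx/dt = 0 with x > 0 fixes y* = (prey growth rate)/(xy coefficient) — independent of the other coefficients.
With the change, y* = 1.03/0.0336 = 30.7; it rises from 22.1.

y* ≈ 30.7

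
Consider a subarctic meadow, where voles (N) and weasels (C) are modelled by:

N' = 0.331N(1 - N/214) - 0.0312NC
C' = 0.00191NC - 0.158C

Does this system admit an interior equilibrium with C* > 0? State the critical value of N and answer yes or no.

The predator equation gives dC/dt > 0 only when N > 0.158/0.00191 = 82.7.
Without the predator, N → K = 214. Since 214 > 82.7, the predator can invade and persist.

Threshold N = 82.7; K > 82.7, so yes, the predator persists.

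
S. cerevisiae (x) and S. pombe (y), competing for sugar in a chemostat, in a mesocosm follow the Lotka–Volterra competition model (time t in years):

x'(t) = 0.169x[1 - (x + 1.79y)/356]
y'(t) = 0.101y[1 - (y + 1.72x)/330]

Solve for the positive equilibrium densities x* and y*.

x* ≈ 113, y* ≈ 136

Setting both brackets to zero gives the nullclines x + 1.79y = 356 and 1.72x + y = 330.
Substituting y = 330 - 1.72x into the first: x(1 - 1.79·1.72) = 356 - 1.79·330.
So x* = -235/-2.08 = 113, and then y* = 330 - 1.72·113 = 136.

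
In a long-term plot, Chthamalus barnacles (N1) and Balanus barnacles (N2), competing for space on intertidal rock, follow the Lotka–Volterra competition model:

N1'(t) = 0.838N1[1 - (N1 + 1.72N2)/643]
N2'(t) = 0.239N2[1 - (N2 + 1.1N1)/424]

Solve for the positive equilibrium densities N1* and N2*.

Setting both brackets to zero gives the nullclines N1 + 1.72N2 = 643 and 1.1N1 + N2 = 424.
Substituting N2 = 424 - 1.1N1 into the first: N1(1 - 1.72·1.1) = 643 - 1.72·424.
So N1* = -86.3/-0.892 = 96.7, and then N2* = 424 - 1.1·96.7 = 318.

N1* ≈ 96.7, N2* ≈ 318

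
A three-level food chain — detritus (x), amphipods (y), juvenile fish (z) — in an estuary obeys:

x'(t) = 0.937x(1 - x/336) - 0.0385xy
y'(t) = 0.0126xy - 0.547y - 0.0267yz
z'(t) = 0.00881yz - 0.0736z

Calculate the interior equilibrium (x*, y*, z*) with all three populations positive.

From dz/dt = 0: 0.00881y* = 0.0736, so y* = 8.35.
From dx/dt = 0: 0.937(1 - x*/336) = 0.0385·8.35, giving x* = 336·(1 - 0.343) = 221.
From dy/dt = 0: 0.0126·221 - 0.547 = 0.0267z*, so z* = 2.23/0.0267 = 83.6.

x* ≈ 221, y* ≈ 8.35, z* ≈ 83.6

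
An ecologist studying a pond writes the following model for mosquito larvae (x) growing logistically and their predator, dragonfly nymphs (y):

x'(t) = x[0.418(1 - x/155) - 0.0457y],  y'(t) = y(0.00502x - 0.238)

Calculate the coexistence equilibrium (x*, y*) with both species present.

x* ≈ 47.4, y* ≈ 6.35

From dy/dt = 0 with y > 0: 0.00502x* = 0.238, so x* = 47.4.
Substitute into dx/dt = 0: 0.418(1 - 47.4/155) = 0.0457y*.
The bracket is 0.694, giving y* = 0.29/0.0457 = 6.35.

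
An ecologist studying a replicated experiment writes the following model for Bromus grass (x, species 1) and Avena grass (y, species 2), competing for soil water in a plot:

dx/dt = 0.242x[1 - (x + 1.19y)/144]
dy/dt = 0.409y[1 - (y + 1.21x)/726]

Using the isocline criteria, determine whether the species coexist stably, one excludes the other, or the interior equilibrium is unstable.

species 2 excludes species 1

Compare the nullcline intercepts: K1/α12 = 144/1.19 = 121 < K2 = 726; K2/α21 = 726/1.21 = 600 > K1 = 144.
Since the inequalities point opposite ways, species 2 can invade but species 1 cannot.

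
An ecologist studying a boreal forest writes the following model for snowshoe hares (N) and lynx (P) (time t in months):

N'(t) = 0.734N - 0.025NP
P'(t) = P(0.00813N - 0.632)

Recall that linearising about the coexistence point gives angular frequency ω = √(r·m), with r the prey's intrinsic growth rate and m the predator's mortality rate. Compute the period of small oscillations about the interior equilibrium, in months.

T ≈ 9.23 months

Here r = 0.734 and m = 0.632, so r·m = 0.464.
ω = √0.464 = 0.681 per month, hence T = 2π/ω ≈ 9.23 months.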